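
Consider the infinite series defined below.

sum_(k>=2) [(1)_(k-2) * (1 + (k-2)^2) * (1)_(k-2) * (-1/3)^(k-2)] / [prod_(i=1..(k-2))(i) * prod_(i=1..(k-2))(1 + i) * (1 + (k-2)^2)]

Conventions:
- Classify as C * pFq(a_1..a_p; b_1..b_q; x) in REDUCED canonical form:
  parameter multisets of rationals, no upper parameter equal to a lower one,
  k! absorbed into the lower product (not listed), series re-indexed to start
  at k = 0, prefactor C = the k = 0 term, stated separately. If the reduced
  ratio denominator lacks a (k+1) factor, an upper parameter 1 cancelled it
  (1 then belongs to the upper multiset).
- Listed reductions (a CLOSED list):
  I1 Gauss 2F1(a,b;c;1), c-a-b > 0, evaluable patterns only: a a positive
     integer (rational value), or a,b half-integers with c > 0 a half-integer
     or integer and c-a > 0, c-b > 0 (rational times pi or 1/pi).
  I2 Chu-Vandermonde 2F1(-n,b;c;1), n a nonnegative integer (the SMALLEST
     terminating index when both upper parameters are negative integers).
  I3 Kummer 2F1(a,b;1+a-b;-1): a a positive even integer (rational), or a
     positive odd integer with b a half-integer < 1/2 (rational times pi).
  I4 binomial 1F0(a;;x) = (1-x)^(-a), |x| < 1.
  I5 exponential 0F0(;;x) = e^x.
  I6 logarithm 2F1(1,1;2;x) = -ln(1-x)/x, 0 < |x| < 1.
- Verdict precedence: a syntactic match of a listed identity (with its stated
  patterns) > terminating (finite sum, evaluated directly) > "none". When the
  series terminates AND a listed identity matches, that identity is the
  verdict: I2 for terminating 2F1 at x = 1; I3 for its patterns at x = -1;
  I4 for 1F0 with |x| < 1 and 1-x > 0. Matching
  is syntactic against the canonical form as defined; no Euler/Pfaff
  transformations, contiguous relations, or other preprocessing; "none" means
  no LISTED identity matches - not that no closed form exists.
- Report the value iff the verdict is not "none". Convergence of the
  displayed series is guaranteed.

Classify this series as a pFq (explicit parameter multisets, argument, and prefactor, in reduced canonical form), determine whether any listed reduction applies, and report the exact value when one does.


This is 1 * 2F1(1, 1; 2; -1/3) in reduced canonical form. Verdict (x = -1/3): the logarithmic series (I6) applies (the logarithm: parameters (1,1;2), x = -1/3). Exact value: 3 * ln(4/3).

Key observation: from the first term 1: the factor k^2 + 1 cancels (top and bottom), leaving C = 1.
Consecutive-term ratio: r(k) = (-1/3) * (k+1) (k+1) / [(k+2) (k+1)] - rational in k, leading ratio (-1/3); with t_0 = 1, classification follows.


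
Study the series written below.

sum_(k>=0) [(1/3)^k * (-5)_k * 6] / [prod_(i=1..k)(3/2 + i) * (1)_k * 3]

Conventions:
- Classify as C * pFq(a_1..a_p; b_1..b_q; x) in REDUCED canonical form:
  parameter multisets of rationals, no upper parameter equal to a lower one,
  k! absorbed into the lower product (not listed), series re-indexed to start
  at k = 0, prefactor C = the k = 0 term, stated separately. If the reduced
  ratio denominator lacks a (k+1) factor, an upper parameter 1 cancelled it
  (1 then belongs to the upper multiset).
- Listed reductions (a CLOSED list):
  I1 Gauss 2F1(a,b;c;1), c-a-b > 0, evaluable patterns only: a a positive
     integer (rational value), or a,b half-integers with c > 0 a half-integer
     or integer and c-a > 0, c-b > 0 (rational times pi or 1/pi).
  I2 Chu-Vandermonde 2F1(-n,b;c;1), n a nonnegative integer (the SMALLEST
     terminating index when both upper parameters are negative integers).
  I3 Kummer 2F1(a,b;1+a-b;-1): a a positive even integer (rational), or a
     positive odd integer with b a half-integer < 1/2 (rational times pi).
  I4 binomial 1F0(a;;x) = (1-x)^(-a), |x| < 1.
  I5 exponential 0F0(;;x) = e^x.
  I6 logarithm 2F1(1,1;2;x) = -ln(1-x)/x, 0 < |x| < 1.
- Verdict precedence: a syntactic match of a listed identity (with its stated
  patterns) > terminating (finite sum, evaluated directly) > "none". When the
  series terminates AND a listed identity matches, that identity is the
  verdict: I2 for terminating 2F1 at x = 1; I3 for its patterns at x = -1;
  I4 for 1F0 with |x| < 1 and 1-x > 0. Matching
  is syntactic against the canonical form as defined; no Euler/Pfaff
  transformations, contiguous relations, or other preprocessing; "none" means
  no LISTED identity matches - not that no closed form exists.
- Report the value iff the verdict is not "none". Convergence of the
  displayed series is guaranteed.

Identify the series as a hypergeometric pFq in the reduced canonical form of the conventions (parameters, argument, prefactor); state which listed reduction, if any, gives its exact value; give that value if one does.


Canonical form: C = 2 times 1F1 with upper {-5}, lower {5/2}, x = 1/3. Verdict: terminating (-5 upstairs). 6 nonzero terms in all; added directly. Value: 9877466/10945935.

First insight: t_0 being 2, (1)_k (prefactor 2) is k! itself.
Ratio: r(k) = (1/3) * (k-5) / [(k+5/2) (k+1)] ; factor over Q: parameters, x = (1/3), and C = 2.


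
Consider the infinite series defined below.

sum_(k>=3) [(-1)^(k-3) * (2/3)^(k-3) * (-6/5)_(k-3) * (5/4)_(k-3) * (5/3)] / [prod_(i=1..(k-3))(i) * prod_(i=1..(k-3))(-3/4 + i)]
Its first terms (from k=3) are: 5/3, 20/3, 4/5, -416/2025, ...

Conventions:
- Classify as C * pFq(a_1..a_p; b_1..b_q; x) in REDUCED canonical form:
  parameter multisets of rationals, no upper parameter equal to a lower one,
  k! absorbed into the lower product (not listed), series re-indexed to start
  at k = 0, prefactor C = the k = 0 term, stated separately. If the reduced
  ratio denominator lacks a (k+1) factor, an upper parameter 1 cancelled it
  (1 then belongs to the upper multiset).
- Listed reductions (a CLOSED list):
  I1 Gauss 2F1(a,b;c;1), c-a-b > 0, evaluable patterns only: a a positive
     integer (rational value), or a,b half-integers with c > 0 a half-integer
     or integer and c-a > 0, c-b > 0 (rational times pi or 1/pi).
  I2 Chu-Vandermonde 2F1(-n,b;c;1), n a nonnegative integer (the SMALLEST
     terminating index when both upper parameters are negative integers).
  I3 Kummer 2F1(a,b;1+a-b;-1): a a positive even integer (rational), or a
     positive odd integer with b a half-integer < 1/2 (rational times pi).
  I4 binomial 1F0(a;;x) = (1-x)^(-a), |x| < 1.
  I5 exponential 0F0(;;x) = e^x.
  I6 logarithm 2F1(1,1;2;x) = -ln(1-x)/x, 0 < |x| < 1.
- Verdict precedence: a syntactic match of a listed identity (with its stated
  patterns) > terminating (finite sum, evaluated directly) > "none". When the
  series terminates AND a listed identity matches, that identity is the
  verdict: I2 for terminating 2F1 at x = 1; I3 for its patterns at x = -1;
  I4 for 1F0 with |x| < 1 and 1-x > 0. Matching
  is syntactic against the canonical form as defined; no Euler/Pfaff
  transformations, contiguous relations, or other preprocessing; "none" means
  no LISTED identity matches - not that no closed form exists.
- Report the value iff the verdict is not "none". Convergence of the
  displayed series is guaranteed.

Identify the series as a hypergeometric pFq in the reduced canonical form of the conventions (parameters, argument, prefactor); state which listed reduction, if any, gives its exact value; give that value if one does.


The series (x = -2/3) is 2F1: upper {-6/5, 5/4}, lower {1/4}, prefactor 5/3. Verdict: none (x = -2/3): each listed identity misses the multisets {-6/5, 5/4} ; {1/4}.

Key observation: with t_0 = 5/3, the product of the first k integers (C = 5/3, x = -2/3) is k!.
Term ratio: r(k) = (-2/3) * (k-6/5) (k+5/4) / [(k+1/4) (k+1)] - rational in k, leading ratio (-2/3); with t_0 = 5/3, classification follows.


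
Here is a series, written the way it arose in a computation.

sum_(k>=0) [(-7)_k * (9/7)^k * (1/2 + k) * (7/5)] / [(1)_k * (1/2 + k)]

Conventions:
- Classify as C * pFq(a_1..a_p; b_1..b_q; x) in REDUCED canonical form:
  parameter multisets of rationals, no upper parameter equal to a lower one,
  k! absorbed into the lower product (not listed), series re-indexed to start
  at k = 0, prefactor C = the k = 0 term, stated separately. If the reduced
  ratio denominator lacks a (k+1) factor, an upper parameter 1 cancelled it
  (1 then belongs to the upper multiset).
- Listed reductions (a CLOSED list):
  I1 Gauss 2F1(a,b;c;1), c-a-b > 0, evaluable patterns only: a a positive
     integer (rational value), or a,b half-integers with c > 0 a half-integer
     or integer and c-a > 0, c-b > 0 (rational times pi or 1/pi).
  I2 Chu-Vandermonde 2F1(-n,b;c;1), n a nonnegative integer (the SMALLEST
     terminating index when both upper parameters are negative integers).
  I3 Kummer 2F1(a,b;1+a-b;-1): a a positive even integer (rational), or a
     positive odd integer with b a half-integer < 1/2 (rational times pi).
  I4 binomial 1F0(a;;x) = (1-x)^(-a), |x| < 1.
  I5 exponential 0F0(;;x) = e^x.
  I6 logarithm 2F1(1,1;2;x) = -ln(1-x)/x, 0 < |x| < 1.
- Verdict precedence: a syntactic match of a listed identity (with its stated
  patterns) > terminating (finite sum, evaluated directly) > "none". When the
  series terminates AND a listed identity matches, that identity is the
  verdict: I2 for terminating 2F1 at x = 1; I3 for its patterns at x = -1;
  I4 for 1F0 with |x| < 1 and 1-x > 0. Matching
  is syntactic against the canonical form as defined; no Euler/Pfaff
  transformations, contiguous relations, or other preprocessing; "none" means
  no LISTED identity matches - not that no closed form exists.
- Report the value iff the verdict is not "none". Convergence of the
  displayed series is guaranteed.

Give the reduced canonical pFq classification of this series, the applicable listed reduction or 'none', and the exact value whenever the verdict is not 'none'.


Prefactor 7/5, argument 9/7: 1F0 with upper {-7} over lower {-}. Verdict: terminating (-7 upstairs). 8 nonzero terms in all; added directly. Hence: -128/588245.

First insight: with t_0 = 7/5, (1)_k (prefactor 7/5) is k! itself.
Term ratio: r(k) = (9/7) * (k-7) / [(k+1)] - rational in k, leading ratio (9/7); with t_0 = 7/5, classification follows.


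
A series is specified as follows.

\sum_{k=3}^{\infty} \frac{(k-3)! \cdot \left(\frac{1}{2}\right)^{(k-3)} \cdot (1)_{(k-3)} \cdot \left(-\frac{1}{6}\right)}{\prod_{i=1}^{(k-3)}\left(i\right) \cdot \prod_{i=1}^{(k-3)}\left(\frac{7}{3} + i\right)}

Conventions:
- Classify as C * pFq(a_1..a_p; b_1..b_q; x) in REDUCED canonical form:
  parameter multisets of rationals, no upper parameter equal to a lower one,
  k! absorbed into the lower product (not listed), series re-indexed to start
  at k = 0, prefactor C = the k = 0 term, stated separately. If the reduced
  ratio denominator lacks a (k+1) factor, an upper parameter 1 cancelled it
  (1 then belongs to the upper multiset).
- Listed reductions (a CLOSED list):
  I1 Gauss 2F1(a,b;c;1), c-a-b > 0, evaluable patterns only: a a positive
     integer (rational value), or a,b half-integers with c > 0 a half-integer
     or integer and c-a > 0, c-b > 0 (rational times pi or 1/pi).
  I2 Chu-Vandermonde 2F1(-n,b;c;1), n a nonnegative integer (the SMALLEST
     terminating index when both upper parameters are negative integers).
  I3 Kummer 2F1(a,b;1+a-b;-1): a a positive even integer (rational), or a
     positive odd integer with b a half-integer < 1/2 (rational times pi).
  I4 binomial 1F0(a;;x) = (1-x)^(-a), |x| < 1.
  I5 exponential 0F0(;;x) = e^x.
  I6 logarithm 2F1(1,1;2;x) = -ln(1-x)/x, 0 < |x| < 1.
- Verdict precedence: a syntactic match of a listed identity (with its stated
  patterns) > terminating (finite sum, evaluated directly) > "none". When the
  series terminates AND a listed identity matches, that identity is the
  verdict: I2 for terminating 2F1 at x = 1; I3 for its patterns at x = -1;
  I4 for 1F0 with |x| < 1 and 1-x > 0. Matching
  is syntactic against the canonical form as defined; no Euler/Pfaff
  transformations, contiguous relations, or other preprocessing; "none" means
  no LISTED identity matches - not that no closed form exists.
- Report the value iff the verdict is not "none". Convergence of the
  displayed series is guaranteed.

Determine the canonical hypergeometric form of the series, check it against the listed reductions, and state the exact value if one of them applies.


Canonical form: C = -\frac{1}{6} times 2F1 with upper {1, 1}, lower {\frac{10}{3}}, x = \frac{1}{2}. Verdict: none (x = \frac{1}{2}): each listed identity misses the multisets {1, 1} ; {\frac{10}{3}}.

Key observation: x = \frac{1}{2} and the factorial ratio (C = -1/6, x = 1/2) (k+a-1)!/(a-1)! is a rising factorial (a)_k.
Ratio: r(k) = \frac{1}{2} * (k+1) (k+1) / [(k+\frac{10}{3}) (k+1)] - rational in k. x = \frac{1}{2}; t_0 = -\frac{1}{6}; negate the roots.


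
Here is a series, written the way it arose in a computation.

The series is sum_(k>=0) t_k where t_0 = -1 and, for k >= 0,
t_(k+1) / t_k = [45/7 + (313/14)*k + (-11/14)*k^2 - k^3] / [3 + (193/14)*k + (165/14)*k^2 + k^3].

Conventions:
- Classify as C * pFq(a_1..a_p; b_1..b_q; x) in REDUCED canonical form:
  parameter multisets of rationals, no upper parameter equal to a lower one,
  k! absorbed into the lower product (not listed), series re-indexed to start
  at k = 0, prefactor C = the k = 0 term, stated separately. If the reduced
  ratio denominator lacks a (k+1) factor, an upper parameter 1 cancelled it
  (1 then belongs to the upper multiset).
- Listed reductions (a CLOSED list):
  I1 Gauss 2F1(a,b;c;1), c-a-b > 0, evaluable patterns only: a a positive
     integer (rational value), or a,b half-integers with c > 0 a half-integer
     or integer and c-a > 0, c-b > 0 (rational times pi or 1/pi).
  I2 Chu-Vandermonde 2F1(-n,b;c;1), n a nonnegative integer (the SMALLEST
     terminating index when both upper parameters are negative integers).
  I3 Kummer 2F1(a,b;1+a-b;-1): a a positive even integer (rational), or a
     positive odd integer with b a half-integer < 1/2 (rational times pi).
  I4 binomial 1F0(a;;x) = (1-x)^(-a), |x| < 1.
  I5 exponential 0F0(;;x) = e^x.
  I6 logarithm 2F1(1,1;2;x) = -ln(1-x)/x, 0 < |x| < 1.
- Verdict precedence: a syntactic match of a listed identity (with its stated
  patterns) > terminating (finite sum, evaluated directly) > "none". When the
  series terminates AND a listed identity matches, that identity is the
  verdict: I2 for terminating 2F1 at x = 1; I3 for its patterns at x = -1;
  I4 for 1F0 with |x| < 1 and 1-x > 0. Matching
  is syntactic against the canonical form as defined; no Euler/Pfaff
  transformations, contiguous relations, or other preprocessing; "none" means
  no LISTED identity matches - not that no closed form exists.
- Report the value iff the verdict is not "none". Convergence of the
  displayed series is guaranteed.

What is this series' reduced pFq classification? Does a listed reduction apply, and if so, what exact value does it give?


This is -1 * 2F1(-9/2, 5; 21/2; -1) in reduced canonical form. Verdict: Kummer's theorem (I3) matches (x = -1; c = 21/2 equals 1+a-b for upper {-9/2, 5}: listed pattern). Exact value: (-2078505/1048576) * pi.

Structural cue: with t_0 = -1, the parameter 2/7 appears in both the upper and lower lists and cancels.
Ratio: r(k) = (-1) * (k-9/2) (k+5) / [(k+21/2) (k+1)] ; factor over Q: parameters, x = (-1), and C = -1.


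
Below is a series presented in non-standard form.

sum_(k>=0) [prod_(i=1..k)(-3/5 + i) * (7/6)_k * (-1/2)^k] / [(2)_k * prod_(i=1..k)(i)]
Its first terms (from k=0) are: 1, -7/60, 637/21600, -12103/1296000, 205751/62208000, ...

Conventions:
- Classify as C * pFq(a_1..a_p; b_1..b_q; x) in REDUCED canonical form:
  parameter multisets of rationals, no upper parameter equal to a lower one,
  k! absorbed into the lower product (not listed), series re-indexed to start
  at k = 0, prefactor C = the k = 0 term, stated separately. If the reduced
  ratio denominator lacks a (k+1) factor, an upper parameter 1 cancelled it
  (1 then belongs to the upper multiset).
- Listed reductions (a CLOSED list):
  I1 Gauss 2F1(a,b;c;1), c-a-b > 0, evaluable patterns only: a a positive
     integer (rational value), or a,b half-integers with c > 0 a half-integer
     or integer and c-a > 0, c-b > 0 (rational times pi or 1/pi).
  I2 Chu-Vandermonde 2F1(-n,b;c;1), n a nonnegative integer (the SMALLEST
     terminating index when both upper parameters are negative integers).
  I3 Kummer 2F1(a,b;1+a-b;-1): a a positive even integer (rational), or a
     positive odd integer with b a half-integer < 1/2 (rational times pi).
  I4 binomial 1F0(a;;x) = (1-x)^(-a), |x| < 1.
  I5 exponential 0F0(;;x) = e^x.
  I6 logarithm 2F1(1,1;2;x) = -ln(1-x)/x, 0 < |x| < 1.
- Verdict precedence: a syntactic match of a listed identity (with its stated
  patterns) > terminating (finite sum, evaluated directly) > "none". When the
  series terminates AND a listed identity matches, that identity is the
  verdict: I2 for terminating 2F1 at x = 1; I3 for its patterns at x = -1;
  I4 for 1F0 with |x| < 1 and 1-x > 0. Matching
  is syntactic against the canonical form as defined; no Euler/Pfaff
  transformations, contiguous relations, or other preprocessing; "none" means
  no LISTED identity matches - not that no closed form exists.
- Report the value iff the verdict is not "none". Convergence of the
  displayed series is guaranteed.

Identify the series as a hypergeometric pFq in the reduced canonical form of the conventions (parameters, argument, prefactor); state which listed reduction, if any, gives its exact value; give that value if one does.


Canonical form: C = 1 times 2F1 with upper {2/5, 7/6}, lower {2}, x = -1/2. Verdict: none here - no I1-I6 shape fits x = -1/2 with lower {2}.

The tell: t_0 = 1 here, and the running product (C = 1) telescopes to a rising factorial.
Consecutive-term ratio: r(k) = (-1/2) * (k+2/5) (k+7/6) / [(k+2) (k+1)] ; factor over Q: parameters, x = (-1/2), and C = 1.


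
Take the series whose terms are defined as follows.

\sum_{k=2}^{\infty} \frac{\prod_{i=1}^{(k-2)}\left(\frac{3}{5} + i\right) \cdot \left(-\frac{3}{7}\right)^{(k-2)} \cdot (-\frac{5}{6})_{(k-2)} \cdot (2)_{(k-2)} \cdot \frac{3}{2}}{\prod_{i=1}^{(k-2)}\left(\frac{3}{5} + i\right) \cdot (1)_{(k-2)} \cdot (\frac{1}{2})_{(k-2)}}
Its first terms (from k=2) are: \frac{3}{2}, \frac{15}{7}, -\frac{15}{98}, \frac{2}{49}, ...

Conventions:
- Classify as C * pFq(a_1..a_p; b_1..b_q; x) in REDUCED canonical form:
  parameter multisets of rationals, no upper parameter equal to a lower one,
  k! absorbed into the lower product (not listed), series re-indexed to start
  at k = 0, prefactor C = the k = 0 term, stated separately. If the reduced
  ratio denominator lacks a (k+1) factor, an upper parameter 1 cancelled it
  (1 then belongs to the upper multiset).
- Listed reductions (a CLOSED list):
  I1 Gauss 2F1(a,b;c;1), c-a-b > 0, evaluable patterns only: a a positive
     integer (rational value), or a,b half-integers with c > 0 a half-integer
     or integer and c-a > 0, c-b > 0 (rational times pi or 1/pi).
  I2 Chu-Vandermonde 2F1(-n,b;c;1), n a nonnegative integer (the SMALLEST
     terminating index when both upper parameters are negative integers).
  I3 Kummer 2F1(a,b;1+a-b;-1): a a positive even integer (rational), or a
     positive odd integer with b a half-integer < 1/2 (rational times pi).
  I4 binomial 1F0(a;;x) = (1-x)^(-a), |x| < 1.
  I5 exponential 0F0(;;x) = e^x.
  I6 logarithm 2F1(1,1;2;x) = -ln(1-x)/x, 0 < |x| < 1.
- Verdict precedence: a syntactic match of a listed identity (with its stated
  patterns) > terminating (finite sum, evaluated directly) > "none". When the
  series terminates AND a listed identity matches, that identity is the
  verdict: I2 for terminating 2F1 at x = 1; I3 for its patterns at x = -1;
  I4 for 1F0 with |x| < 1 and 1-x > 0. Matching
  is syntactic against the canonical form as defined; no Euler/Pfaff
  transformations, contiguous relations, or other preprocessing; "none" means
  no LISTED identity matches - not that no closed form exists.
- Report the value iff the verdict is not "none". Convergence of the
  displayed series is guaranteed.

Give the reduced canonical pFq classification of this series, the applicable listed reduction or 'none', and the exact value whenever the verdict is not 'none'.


With C = \frac{3}{2}: the canonical form is 2F1(-\frac{5}{6}, 2; \frac{1}{2}; -\frac{3}{7}). Verdict: none (x = -\frac{3}{7}): each listed identity misses the multisets {-\frac{5}{6}, 2} ; {\frac{1}{2}}.

Key observation: from the first term \frac{3}{2}: the parameter 8/5 appears in both the upper and lower lists and cancels.
Consecutive-term ratio: r(k) = -\frac{3}{7} * (k-\frac{5}{6}) (k+2) / [(k+\frac{1}{2}) (k+1)] - rational in k. x = -\frac{3}{7}; t_0 = \frac{3}{2}; negate the roots.


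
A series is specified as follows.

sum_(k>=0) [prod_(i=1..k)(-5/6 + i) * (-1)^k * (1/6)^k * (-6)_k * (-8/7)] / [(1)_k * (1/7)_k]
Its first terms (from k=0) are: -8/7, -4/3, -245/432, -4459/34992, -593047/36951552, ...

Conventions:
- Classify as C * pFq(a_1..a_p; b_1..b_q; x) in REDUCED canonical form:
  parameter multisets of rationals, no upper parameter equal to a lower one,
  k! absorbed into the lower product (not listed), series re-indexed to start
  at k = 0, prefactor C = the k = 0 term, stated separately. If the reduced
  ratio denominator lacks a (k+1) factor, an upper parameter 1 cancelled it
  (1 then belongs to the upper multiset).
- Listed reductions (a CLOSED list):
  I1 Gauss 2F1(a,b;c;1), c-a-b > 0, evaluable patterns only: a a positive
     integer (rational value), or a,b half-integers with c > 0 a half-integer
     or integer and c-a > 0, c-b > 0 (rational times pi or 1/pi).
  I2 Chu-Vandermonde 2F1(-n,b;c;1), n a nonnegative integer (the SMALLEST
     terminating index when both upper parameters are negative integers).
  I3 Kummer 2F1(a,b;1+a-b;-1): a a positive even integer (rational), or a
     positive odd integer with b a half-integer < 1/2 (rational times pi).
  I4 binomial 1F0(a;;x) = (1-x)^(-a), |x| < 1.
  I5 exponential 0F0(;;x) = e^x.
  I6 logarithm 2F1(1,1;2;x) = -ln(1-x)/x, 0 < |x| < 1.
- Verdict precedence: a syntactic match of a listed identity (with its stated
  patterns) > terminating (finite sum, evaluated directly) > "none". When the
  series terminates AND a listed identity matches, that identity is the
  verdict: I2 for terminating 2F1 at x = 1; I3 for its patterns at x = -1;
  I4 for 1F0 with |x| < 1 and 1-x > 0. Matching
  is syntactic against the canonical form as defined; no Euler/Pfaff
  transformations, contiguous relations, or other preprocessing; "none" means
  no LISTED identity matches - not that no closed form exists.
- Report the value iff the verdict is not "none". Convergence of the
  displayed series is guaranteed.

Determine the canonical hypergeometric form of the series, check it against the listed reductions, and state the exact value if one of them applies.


The series (x = -1/6) is 2F1: upper {-6, 1/6}, lower {1/7}, prefactor -8/7. Verdict: terminating - no listed pattern fits, but -6 in the upper list cuts the series at k = 6; direct evaluation. Exact value: -3347054668484075/1049923070558208.

Key observation: from the first term -8/7: the (-1)^k factor (C = -8/7, x = -1/6) folds into the argument's sign.
Consecutive-term ratio: r(k) = (-1/6) * (k-6) (k+1/6) / [(k+1/7) (k+1)] - rational in k. x = (-1/6); t_0 = -8/7; negate the roots.


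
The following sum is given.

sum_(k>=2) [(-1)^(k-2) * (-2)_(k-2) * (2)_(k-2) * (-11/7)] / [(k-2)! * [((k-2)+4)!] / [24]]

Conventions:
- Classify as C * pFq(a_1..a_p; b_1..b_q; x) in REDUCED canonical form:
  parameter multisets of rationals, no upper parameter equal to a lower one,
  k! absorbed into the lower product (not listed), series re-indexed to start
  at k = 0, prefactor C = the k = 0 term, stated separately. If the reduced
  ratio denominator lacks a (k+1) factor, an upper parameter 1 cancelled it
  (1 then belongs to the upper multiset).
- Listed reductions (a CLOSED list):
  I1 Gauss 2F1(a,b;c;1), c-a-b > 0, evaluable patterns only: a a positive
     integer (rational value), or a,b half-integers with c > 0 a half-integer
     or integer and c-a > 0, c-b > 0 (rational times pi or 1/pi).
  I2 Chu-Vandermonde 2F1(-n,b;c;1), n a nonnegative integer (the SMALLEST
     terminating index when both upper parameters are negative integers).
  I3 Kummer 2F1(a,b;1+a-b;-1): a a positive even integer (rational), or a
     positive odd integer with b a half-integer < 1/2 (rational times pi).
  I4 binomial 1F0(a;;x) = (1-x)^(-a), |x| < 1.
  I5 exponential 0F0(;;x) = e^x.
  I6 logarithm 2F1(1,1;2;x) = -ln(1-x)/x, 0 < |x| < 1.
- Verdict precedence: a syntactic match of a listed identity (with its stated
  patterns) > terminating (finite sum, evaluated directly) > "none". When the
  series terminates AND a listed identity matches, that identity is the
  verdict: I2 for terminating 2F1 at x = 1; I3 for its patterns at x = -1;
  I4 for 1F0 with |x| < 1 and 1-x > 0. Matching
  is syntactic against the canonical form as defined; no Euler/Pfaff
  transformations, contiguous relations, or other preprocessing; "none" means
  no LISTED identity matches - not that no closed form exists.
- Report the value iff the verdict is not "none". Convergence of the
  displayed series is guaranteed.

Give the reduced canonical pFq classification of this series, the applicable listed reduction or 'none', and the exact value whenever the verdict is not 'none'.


This is -11/7 * 2F1(-2, 2; 5; -1) in reduced canonical form. Verdict at x = -1: Kummer (I3) matches (x = -1; c = 5 equals 1+a-b for upper {-2, 2}: listed pattern). Hence: -22/7.

Key step: with t_0 = -11/7, the denominator's factorial ratio (C = -11/7) is a lower Pochhammer.
Adjacent-term ratio: r(k) = (-1) * (k-2) (k+2) / [(k+5) (k+1)] - poly over poly, x = (-1) from leading terms; C = -11/7 at k = 0.


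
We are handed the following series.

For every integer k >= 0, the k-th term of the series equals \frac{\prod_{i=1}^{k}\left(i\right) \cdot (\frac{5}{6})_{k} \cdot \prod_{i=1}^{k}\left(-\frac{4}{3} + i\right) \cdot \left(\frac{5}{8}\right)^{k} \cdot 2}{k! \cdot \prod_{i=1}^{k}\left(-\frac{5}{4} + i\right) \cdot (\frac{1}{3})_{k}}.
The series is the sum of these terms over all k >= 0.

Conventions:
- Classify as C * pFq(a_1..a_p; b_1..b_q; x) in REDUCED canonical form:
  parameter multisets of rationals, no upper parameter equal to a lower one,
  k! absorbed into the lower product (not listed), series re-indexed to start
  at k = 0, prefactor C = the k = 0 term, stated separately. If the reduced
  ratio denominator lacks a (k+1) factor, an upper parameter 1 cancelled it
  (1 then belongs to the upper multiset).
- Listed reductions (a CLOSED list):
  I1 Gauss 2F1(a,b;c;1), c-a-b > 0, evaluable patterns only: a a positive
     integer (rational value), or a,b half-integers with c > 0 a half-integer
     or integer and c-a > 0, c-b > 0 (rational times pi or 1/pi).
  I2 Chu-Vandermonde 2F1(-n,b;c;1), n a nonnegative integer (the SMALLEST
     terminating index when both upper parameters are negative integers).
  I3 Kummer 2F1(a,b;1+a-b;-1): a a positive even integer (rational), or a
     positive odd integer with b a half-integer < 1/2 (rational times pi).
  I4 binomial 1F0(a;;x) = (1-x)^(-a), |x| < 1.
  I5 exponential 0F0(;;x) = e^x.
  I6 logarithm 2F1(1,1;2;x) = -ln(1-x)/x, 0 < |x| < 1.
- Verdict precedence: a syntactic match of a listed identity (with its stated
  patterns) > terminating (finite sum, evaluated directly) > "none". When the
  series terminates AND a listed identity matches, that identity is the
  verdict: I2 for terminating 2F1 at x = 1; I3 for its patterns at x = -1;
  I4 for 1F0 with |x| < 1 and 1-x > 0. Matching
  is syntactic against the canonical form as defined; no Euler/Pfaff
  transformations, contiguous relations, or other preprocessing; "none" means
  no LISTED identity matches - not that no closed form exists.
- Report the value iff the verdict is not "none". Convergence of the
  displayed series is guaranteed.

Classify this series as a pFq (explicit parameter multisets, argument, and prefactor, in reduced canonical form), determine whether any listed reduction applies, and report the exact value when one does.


Classification (C = 2): 3F2 with upper {-\frac{1}{3}, \frac{5}{6}, 1}, lower {-\frac{1}{4}, \frac{1}{3}}, argument x = \frac{5}{8}. Verdict: no listed reduction: x = \frac{5}{8} and upper {-\frac{1}{3}, \frac{5}{6}, 1} fail every I1-I6 pattern.

Key step: from the first term 2: the running product (C = 2, x = 5/8) telescopes to a rising factorial.
Ratio: r(k) = \frac{5}{8} * (k-\frac{1}{3}) (k+\frac{5}{6}) (k+1) / [(k-\frac{1}{4}) (k+\frac{1}{3}) (k+1)] - rational; roots negated = parameters, x = \frac{5}{8}, C = 2.


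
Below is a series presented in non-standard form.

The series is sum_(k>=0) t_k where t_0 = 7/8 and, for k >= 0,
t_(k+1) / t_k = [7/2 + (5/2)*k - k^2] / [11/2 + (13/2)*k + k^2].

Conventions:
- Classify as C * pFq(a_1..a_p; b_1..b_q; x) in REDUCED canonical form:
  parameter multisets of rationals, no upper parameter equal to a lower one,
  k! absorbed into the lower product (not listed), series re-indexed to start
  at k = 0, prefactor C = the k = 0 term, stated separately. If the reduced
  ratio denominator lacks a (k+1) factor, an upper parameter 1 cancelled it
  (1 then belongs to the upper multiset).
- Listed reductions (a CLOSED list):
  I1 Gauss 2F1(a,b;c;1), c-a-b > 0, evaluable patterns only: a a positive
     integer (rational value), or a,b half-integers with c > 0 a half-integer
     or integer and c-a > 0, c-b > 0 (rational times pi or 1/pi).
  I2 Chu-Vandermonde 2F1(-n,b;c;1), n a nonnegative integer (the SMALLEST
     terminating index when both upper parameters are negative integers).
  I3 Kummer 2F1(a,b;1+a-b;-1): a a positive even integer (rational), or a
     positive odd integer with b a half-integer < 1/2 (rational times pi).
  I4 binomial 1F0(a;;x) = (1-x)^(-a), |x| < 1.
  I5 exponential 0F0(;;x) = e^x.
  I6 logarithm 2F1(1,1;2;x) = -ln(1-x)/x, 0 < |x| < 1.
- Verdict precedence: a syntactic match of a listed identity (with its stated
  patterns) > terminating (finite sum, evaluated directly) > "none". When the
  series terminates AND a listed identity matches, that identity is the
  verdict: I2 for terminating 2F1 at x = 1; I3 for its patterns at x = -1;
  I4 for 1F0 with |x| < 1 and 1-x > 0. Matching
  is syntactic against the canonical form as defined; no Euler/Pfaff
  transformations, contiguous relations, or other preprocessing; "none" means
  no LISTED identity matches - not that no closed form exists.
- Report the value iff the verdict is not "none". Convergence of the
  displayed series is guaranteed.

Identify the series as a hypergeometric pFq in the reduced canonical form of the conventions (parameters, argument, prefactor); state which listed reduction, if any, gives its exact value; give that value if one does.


Prefactor 7/8, argument -1: 2F1 with upper {-7/2, 1} over lower {11/2}. Verdict at x = -1: the Kummer evaluation I3 matches (x = -1; c = 11/2 equals 1+a-b for upper {-7/2, 1}: listed pattern). Hence: (2205/4096) * pi.

The tell: t_0 being 7/8, factor the ratio over Q (C = 7/8, x = -1): negated roots = parameters.
Term ratio: r(k) = (-1) * (k-7/2) (k+1) / [(k+11/2) (k+1)] - rational in k, leading ratio (-1); with t_0 = 7/8, classification follows.


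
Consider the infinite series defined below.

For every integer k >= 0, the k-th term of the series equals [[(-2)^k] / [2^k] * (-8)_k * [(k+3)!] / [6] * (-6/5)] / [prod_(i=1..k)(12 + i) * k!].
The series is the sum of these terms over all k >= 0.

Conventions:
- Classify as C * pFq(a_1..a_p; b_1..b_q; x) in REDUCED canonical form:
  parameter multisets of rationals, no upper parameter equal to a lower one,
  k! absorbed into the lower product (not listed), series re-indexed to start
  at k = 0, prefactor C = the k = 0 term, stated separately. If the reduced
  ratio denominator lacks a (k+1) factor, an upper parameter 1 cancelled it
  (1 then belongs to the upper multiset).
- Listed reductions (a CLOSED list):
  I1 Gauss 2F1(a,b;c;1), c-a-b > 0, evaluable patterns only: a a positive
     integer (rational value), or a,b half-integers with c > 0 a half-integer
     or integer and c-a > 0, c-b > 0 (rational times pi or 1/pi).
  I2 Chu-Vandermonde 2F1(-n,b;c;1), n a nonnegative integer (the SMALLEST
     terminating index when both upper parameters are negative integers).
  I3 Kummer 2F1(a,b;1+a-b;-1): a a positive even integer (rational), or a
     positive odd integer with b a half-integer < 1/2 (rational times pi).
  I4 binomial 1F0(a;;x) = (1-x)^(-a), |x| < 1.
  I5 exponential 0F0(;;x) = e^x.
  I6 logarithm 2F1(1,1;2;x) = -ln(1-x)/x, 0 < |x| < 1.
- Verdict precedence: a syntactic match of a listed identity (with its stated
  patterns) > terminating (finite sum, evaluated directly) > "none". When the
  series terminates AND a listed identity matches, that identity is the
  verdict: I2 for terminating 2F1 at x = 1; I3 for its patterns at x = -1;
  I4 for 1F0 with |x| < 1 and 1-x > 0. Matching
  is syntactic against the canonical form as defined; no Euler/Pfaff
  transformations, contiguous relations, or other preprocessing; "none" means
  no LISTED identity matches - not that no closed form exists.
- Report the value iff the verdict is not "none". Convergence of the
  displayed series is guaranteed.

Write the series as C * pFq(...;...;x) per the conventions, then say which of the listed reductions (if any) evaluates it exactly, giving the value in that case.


Reduced: x = -1, 2F1, upper = {-8, 4}, lower = {13}, C = -6/5. Verdict at x = -1: the Kummer evaluation I3 matches (x = -1; c = 13 equals 1+a-b for upper {-8, 4}: listed pattern). Hence: -66/5.

Structural cue: with t_0 = -6/5, the factorial ratio (prefactor -6/5) (k+a-1)!/(a-1)! is a rising factorial (a)_k.
Term ratio: r(k) = (-1) * (k-8) (k+4) / [(k+13) (k+1)] - rational; roots negated = parameters, x = (-1), C = -6/5.


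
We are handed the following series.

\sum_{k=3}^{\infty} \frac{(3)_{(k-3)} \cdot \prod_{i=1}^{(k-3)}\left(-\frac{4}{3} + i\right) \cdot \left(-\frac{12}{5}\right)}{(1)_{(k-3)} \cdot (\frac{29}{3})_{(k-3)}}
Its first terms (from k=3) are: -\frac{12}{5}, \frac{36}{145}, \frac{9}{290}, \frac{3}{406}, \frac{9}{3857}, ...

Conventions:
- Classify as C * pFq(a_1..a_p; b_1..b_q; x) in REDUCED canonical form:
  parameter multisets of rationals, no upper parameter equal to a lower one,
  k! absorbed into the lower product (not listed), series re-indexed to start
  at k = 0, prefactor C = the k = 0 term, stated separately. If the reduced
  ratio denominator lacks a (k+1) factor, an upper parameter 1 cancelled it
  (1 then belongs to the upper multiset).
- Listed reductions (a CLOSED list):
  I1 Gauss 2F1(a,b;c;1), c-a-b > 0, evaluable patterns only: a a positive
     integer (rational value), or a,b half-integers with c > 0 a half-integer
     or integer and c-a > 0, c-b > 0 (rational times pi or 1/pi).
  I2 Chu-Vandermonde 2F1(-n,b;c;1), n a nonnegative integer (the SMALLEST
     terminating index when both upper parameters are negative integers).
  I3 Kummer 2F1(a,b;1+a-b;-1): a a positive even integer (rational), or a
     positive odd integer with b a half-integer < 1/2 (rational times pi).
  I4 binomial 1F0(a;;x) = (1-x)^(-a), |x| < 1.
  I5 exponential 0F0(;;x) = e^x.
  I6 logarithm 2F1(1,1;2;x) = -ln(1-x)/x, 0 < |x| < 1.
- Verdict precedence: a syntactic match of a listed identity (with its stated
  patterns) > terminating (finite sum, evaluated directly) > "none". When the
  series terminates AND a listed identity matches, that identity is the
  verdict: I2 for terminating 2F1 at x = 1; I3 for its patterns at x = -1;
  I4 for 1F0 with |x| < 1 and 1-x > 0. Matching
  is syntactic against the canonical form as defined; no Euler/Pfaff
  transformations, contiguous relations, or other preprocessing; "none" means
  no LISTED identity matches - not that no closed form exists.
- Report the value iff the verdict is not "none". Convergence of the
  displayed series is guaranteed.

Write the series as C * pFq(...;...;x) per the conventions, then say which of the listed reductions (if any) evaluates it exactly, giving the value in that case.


With C = -\frac{12}{5}: the canonical form is 2F1(-\frac{1}{3}, 3; \frac{29}{3}; 1). Verdict: Gauss's theorem (I1) fires (x = 1: the Gamma ratio telescopes since c-a-b = 7 > 0 and a = 3 in Z>0). Sum: -\frac{1196}{567}.

Key observation: t_0 = -\frac{12}{5} here, and the running product (prefactor -12/5) telescopes to a rising factorial.
Term ratio: r(k) = 1 * (k-\frac{1}{3}) (k+3) / [(k+\frac{29}{3}) (k+1)] - rational in k. x = 1; t_0 = -\frac{12}{5}; negate the roots.


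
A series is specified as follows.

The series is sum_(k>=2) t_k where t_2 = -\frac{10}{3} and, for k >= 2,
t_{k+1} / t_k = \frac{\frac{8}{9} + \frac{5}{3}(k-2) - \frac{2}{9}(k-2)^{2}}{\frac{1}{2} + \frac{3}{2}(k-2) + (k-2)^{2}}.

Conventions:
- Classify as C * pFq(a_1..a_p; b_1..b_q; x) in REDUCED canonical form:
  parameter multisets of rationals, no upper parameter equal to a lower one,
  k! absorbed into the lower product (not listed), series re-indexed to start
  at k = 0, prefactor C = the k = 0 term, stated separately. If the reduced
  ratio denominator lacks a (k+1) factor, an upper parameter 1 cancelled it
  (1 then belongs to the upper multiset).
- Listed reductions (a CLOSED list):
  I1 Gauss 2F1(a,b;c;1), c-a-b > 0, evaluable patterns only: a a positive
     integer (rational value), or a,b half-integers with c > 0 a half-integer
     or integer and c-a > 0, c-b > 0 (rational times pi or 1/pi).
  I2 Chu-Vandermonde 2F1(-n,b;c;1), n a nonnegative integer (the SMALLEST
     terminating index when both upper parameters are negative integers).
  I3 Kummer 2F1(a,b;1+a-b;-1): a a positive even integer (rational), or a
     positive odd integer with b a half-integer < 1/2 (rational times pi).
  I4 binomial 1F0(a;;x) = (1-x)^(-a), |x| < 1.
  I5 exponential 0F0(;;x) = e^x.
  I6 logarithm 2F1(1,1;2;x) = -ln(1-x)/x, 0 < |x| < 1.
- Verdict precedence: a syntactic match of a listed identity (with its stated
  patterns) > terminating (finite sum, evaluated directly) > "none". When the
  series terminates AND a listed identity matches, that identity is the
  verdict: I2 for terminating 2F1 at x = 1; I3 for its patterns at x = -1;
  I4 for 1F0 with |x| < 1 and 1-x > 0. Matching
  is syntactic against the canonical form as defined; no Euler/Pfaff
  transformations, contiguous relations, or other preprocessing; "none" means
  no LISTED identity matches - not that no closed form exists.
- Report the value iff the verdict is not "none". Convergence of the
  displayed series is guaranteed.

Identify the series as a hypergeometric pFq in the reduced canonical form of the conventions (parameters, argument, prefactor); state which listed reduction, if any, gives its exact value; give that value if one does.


Prefactor -\frac{10}{3}, argument -\frac{2}{9}: 1F0 with upper {-8} over lower {-}. Verdict: the binomial series (I4) matches (the 1F0 binomial series: exponent 8, x = -\frac{2}{9}). Its exact value is -\frac{2143588810}{129140163}.

Structural cue: from the first term -\frac{10}{3}: cancel k + 1/2 from the displayed ratio first; then C = -10/3.
Ratio: r(k) = -\frac{2}{9} * (k-8) / [(k+1)] - poly over poly, x = -\frac{2}{9} from leading terms; C = -\frac{10}{3} at k = 0.


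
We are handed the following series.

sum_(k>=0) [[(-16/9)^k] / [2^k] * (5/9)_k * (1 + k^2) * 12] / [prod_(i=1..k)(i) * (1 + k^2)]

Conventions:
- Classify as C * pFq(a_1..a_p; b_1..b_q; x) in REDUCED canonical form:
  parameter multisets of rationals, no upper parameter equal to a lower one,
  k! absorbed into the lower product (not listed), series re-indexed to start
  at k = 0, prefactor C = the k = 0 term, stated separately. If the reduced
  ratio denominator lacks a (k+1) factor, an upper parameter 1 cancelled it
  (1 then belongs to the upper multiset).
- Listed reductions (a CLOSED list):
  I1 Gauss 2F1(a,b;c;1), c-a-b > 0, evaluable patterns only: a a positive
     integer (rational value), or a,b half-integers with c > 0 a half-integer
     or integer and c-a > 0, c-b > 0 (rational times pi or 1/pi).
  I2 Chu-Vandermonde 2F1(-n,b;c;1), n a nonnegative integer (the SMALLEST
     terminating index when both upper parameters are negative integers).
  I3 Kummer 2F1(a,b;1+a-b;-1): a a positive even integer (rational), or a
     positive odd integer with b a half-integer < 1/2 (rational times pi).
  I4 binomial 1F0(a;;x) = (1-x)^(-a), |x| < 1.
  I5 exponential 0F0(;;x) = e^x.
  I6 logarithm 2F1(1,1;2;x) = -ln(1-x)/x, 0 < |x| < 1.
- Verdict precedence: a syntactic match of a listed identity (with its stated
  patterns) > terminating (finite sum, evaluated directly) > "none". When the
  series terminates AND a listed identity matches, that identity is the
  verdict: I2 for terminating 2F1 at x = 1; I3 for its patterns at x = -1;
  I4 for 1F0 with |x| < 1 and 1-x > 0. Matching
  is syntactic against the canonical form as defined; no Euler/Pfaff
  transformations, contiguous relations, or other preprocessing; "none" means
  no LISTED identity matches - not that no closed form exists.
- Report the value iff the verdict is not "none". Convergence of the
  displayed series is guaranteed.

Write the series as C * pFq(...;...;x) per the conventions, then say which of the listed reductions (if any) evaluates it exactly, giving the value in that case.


Prefactor 12, argument -8/9: 1F0 with upper {5/9} over lower {-}. Verdict: the I4 binomial reduction applies (the 1F0 binomial series: exponent -5/9, x = -8/9). Hence: 12 * (17/9)^(-5/9).

Structural cue: from the first term 12: the factor k^2 + 1 cancels (top and bottom), leaving C = 12.
Ratio: r(k) = (-8/9) * (k+5/9) / [(k+1)] - rational; roots negated = parameters, x = (-8/9), C = 12.
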